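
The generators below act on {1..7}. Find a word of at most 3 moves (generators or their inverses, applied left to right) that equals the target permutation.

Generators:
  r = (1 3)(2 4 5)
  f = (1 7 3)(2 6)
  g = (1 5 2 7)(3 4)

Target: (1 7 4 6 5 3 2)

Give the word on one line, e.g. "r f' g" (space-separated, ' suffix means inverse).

  after r': (1 3)(2 5 4)
  after f: (2 5 4 6)(3 7)
  after g': (1 7 4 6 5 3 2)

r' f g'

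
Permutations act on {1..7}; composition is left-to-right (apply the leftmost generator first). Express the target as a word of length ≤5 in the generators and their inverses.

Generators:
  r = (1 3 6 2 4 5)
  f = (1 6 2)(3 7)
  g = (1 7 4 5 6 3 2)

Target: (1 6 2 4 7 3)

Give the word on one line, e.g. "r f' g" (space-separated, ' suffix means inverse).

  after r': (1 5 4 2 6 3)
  after f': (1 5 4 6 7 3 2)
  after f': (1 5 4)(3 6)
  after r: (2 4 3)
  after f: (1 6 2 4 7 3)

r' f' f' r f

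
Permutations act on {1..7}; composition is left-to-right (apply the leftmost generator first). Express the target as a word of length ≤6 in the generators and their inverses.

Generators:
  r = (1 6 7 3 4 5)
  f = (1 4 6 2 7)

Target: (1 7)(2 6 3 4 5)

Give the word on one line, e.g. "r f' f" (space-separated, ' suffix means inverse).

  after f': (1 7 2 6 4)
  after r': (1 6 3 7 2)(4 5)
  after f: (1 2 4 5 6 3)
  after f: (1 7)(2 6 3 4 5)

f' r' f f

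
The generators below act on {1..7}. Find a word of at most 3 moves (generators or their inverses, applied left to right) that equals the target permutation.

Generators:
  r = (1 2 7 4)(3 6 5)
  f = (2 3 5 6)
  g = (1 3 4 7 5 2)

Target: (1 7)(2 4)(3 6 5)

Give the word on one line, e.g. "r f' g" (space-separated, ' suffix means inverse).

  after r': (1 4 7 2)(3 5 6)
  after r': (1 7)(2 4)(3 6 5)

r' r'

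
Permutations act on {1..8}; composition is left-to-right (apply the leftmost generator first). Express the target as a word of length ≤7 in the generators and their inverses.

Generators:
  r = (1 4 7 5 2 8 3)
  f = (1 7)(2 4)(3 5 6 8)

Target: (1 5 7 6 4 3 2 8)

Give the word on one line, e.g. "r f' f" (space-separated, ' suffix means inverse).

  after f': (1 7)(2 4)(3 8 6 5)
  after f': (3 6)(5 8)
  after r: (1 4 7 5 3 6)(2 8)
  after f: (1 2 3 8 4)(6 7)
  after r': (1 5 7 6 4 3 2 8)

f' f' r f r'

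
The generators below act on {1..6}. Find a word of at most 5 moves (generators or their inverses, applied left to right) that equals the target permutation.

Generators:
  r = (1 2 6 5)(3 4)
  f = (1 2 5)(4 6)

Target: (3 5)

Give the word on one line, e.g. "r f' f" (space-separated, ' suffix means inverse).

r' f f f r

  after r': (1 5 6 2)(3 4)
  after f: (3 6 5 4)
  after f: (1 2 5 6)(3 4)
  after f: (1 5 4 3 6 2)
  after r: (3 5)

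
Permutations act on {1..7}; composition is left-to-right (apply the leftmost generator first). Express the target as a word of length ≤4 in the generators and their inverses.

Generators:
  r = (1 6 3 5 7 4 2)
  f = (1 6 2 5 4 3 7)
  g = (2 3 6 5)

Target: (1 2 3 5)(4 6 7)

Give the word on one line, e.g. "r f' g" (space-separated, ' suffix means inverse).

g r g' g'

  after g: (2 3 6 5)
  after r: (1 6 7 4 2 5)
  after g': (1 3 2 6 7 4 5)
  after g': (1 2 3 5)(4 6 7)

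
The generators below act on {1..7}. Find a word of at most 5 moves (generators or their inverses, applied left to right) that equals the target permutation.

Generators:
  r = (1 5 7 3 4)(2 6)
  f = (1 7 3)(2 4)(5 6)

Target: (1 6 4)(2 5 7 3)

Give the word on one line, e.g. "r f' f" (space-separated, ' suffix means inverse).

r f' f' f'

  after r: (1 5 7 3 4)(2 6)
  after f': (1 6 4 3 2 5)
  after f': (1 5 3 4 7)(2 6)
  after f': (1 6 4)(2 5 7 3)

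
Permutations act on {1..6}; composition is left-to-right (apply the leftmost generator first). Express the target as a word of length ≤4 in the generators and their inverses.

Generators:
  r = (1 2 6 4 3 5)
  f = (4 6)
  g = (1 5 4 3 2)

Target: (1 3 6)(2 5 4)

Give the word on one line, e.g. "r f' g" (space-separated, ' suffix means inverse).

r' r'

  after r': (1 5 3 4 6 2)
  after r': (1 3 6)(2 5 4)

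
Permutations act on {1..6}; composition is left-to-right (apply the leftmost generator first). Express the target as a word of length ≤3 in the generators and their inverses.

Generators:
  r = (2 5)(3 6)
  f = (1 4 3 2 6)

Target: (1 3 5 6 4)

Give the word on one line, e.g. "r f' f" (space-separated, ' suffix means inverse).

  after f: (1 4 3 2 6)
  after r: (1 4 6)(2 3 5)
  after f: (1 3 5 6 4)

f r f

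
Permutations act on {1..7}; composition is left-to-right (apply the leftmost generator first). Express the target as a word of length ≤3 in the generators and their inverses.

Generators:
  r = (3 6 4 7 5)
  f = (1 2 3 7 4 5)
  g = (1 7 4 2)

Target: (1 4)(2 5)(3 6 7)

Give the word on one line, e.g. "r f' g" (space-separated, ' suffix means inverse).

g r f'

  after g: (1 7 4 2)
  after r: (1 5 3 6 4 2)
  after f': (1 4)(2 5)(3 6 7)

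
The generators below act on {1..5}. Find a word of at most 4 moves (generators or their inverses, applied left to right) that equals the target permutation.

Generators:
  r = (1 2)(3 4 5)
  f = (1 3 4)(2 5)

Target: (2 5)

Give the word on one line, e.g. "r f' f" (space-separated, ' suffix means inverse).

f f f

  after f: (1 3 4)(2 5)
  after f: (1 4 3)
  after f: (2 5)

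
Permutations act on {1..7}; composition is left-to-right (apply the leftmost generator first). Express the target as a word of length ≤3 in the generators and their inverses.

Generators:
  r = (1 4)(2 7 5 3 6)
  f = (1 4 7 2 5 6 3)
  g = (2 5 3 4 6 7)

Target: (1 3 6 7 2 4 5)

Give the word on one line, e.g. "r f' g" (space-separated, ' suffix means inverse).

  after g: (2 5 3 4 6 7)
  after f: (1 4 3 7 5)(2 6)
  after g': (1 3 6 7 2 4 5)

g f g'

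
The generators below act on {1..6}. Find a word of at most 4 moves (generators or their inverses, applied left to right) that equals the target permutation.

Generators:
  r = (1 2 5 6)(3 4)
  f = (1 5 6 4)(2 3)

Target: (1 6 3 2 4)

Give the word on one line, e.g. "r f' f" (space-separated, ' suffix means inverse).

r' r' f

  after r': (1 6 5 2)(3 4)
  after r': (1 5)(2 6)
  after f: (1 6 3 2 4)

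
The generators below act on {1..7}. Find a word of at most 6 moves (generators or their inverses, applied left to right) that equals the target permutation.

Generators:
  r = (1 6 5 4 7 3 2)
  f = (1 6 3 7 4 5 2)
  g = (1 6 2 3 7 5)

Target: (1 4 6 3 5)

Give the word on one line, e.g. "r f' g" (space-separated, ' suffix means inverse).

  after g: (1 6 2 3 7 5)
  after f': (2 6 5)(4 7)
  after g': (1 5 6 7 4 3 2)
  after f': (1 4 6 3 5)

g f' g' f'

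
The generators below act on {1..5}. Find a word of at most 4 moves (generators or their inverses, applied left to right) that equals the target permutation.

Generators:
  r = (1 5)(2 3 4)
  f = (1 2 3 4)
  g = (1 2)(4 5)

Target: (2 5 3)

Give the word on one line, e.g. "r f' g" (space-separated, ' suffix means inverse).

r' g f

  after r': (1 5)(2 4 3)
  after g: (1 4 3)(2 5)
  after f: (2 5 3)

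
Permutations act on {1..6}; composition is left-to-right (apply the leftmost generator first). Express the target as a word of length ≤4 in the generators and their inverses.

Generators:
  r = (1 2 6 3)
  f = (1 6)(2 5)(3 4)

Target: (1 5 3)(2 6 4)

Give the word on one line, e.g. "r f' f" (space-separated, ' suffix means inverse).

f' r' f r

  after f': (1 6)(2 5)(3 4)
  after r': (1 2 5)(3 4 6)
  after f: (1 5 6 4)
  after r: (1 5 3)(2 6 4)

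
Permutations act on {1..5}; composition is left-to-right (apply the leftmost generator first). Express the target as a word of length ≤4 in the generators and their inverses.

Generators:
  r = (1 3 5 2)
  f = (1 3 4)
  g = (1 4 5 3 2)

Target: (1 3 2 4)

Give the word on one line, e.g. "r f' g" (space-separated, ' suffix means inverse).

  after r: (1 3 5 2)
  after g: (1 2 4 5)
  after r: (2 4)(3 5)
  after r: (1 3 2 4)

r g r r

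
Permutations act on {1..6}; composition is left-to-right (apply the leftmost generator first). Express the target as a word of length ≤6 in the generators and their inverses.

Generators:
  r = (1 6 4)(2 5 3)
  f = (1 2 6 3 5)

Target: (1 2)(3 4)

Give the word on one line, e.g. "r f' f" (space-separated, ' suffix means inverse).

  after f': (1 5 3 6 2)
  after r: (1 3 4)(2 6 5)
  after f': (1 6 3 4 5)
  after f': (1 2)(3 4)

f' r f' f'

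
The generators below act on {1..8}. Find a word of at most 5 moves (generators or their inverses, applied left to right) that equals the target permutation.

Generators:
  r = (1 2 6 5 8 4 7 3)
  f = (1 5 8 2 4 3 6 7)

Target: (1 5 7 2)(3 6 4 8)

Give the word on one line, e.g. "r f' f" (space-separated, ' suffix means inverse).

f' r r f

  after f': (1 7 6 3 4 2 8 5)
  after r: (1 3 7 5 2 4 6)
  after r: (2 7 8 4 5 6)
  after f: (1 5 7 2)(3 6 4 8)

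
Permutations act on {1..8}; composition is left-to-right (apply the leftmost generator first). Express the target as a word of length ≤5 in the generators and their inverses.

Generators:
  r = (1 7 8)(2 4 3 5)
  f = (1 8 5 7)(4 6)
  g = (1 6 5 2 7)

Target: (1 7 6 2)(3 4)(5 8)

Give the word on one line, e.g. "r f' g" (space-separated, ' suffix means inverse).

f g r'

  after f: (1 8 5 7)(4 6)
  after g: (1 8 2 7 6 4 5)
  after r': (1 7 6 2)(3 4)(5 8)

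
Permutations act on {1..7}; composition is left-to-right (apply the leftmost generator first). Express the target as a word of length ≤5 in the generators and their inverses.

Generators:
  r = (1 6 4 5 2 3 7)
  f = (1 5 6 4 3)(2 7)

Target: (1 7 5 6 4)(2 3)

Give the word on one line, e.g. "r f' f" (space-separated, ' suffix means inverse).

r r f r

  after r: (1 6 4 5 2 3 7)
  after r: (1 4 2 7 6 5 3)
  after f: (1 3 5)(4 7)
  after r: (1 7 5 6 4)(2 3)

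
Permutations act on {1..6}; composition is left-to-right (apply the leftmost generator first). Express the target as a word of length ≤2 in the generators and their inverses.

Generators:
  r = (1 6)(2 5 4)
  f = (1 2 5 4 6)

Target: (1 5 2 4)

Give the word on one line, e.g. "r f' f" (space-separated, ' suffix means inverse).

f r

  after f: (1 2 5 4 6)
  after r: (1 5 2 4)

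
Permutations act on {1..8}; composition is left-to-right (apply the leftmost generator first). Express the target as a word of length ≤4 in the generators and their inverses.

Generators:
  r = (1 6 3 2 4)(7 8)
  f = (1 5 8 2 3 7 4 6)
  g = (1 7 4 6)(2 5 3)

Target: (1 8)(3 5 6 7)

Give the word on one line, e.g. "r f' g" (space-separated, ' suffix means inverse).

  after r': (1 4 2 3 6)(7 8)
  after f': (1 7 5)(3 4 8)
  after r': (1 8 6)(2 3)(4 7 5)
  after g: (1 8)(3 5 6 7)

r' f' r' g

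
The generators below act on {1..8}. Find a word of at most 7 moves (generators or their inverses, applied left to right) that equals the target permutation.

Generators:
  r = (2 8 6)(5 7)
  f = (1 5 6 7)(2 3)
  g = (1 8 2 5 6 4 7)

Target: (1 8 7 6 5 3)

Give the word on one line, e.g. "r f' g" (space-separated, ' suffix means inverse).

g r f' g' g'

  after g: (1 8 2 5 6 4 7)
  after r: (1 6 4 5 2 7)
  after f': (1 5 3 2 6 4)
  after g': (1 2 5 3 8)(4 7)
  after g': (1 8 7 6 5 3)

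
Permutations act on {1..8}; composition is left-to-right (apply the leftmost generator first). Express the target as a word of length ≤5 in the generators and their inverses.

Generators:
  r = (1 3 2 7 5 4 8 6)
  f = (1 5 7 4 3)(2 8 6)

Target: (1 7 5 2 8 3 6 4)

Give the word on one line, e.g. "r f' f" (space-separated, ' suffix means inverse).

f' f' f' f' r'

  after f': (1 3 4 7 5)(2 6 8)
  after f': (1 4 5 3 7)(2 8 6)
  after f': (1 7 3 5 4)
  after f': (1 5 7 4 3)(2 6 8)
  after r': (1 7 5 2 8 3 6 4)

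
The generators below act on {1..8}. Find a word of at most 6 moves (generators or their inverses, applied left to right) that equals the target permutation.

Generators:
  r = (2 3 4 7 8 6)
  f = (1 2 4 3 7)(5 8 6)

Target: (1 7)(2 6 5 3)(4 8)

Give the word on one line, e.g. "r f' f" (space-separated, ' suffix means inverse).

f r' r' r'

  after f: (1 2 4 3 7)(5 8 6)
  after r': (1 6 5 7)(2 3 4)
  after r': (1 8 7)(4 6 5)
  after r': (1 7)(2 6 5 3)(4 8)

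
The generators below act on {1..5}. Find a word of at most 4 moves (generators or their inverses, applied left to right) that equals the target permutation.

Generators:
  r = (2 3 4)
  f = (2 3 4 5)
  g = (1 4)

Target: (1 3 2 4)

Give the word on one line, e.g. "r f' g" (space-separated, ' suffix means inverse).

g r'

  after g: (1 4)
  after r': (1 3 2 4)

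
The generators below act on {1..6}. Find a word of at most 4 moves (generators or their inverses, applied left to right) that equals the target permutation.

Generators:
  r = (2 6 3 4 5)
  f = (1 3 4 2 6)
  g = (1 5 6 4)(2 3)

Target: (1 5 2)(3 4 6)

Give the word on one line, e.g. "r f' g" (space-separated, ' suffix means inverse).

  after f: (1 3 4 2 6)
  after g': (1 2 5)(3 6 4)
  after f: (1 6 2 5 3)
  after g': (1 5 2)(3 4 6)

f g' f g'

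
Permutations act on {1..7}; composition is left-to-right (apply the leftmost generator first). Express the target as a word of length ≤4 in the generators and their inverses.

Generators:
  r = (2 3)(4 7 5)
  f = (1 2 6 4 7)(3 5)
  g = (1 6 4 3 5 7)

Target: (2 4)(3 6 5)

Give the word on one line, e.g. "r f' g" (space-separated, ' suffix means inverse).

  after g: (1 6 4 3 5 7)
  after r: (1 6 7)(2 3 4)
  after g': (2 4)(3 6 5)

g r g'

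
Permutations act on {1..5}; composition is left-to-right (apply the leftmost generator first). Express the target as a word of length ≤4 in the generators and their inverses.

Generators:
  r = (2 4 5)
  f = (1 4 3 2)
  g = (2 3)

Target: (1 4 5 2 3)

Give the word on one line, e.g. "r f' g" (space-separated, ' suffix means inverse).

  after r: (2 4 5)
  after g': (2 4 5 3)
  after f: (1 4 5 2 3)

r g' f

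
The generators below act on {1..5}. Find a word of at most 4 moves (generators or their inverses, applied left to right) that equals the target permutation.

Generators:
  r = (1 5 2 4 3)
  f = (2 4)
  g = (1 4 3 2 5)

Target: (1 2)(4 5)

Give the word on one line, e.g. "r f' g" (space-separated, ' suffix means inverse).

  after r': (1 3 4 2 5)
  after g: (1 2)(4 5)

r' g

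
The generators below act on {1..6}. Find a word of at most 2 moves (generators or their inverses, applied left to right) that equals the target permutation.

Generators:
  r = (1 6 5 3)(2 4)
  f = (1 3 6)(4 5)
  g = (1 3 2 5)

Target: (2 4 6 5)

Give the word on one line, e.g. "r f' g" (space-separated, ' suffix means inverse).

f' r'

  after f': (1 6 3)(4 5)
  after r': (2 4 6 5)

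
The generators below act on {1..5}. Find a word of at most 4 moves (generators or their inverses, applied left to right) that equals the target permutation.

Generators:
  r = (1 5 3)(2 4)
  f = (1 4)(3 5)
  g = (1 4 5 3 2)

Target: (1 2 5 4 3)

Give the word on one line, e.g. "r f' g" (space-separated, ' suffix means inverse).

  after r: (1 5 3)(2 4)
  after g': (1 4 3 2)
  after r': (1 2 3 4 5)
  after f: (1 2 5 4 3)

r g' r' f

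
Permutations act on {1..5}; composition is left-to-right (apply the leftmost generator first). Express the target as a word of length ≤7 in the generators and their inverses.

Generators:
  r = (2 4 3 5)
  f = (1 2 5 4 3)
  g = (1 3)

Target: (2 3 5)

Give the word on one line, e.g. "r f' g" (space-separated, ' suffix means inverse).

r' g r' f g'

  after r': (2 5 3 4)
  after g: (1 3 4 2 5)
  after r': (1 4 5)(2 3)
  after f: (1 3 5 2)
  after g': (2 3 5)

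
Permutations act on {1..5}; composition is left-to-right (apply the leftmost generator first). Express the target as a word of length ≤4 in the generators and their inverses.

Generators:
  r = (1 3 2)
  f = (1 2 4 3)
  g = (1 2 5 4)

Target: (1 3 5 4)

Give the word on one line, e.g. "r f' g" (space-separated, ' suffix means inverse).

  after g: (1 2 5 4)
  after f': (2 5)(3 4)
  after r: (1 3 4 2 5)
  after g': (1 3 5 4)

g f' r g'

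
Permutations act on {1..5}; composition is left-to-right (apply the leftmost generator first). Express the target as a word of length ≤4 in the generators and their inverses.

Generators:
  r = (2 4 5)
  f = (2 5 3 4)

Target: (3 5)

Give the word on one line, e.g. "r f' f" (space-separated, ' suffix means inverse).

r r f'

  after r: (2 4 5)
  after r: (2 5 4)
  after f': (3 5)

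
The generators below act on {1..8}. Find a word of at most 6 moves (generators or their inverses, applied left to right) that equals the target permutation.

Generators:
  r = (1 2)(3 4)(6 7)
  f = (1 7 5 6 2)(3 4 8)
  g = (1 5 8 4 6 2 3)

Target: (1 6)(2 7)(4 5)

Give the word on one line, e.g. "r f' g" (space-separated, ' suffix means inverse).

  after r: (1 2)(3 4)(6 7)
  after g': (1 6 7 4 2 3 8 5)
  after r': (1 7 3 8 5 2 4)
  after g: (1 7)(2 6)(3 4 5)
  after r': (1 6)(2 7)(4 5)

r g' r' g r'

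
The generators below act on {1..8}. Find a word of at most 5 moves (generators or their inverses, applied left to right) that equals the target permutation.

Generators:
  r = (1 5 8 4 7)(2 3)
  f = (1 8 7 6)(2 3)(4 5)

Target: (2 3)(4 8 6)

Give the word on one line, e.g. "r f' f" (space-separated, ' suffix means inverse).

r r r f' r'

  after r: (1 5 8 4 7)(2 3)
  after r: (1 8 7 5 4)
  after r: (1 4 5 7 8)(2 3)
  after f': (1 5 8 6 7)
  after r': (2 3)(4 8 6)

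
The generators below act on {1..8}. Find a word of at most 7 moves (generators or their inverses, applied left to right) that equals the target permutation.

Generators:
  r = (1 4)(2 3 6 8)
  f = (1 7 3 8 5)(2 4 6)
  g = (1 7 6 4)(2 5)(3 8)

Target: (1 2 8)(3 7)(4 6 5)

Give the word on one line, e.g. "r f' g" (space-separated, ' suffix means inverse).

  after g': (1 4 6 7)(2 5)(3 8)
  after f': (1 2 8 7 5 6)
  after f': (1 6 5 4 2 3 7 8)
  after r: (1 8 4 3 7 2 6 5)
  after r: (1 2 8)(3 7)(4 6 5)

g' f' f' r r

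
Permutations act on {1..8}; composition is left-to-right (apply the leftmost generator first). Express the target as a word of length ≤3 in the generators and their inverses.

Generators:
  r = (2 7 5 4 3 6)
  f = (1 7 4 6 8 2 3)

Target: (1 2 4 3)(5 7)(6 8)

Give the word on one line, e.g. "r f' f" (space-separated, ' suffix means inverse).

  after f: (1 7 4 6 8 2 3)
  after r': (1 2 4 3)(5 7)(6 8)

f r'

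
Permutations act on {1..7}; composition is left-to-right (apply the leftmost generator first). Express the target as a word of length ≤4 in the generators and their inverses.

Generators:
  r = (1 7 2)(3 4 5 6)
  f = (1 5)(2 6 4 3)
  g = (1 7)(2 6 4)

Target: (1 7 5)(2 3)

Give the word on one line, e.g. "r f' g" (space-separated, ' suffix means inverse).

g' f

  after g': (1 7)(2 4 6)
  after f: (1 7 5)(2 3)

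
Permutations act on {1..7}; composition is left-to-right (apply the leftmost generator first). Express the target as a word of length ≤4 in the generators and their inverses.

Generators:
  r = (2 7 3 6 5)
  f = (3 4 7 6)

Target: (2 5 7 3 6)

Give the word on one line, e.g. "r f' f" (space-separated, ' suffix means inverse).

  after f': (3 6 7 4)
  after r': (2 5 6)(4 7)
  after f': (2 5 7 3 6)

f' r' f'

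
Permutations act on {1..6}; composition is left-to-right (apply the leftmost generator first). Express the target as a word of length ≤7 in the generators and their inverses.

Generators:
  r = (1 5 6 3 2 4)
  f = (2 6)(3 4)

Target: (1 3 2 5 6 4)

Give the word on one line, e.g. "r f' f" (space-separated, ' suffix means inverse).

  after r: (1 5 6 3 2 4)
  after f': (1 5 2 3 6 4)
  after r: (1 6)(4 5)
  after f: (1 2 6)(3 4 5)
  after r': (1 3 2 5 6 4)

r f' r f r'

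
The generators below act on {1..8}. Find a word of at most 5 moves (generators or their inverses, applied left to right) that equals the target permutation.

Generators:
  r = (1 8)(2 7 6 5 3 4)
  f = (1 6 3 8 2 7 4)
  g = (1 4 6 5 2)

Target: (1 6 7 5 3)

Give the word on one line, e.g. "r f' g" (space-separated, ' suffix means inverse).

  after f': (1 4 7 2 8 3 6)
  after g': (2 8 3 4 7 5 6)
  after f: (1 6 7 5 3)

f' g' f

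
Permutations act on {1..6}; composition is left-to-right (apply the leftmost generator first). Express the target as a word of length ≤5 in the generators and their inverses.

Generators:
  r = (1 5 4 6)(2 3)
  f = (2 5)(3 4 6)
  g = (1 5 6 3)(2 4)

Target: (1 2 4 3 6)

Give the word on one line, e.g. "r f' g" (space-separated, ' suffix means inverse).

  after r': (1 6 4 5)(2 3)
  after r': (1 4)(5 6)
  after g': (1 2 4 3 6)

r' r' g'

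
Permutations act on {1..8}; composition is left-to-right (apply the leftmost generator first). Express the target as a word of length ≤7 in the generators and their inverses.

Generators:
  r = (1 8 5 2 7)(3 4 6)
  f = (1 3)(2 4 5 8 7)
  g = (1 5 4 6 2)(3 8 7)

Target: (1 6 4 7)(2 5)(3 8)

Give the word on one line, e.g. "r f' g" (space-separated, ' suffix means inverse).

  after f: (1 3)(2 4 5 8 7)
  after g: (1 8 3 5 7)(2 6)
  after r: (1 5)(2 3)(4 6 7 8)
  after g: (1 4 2 8 6 3)
  after r: (1 6 4 7)(2 5)(3 8)

f g r g r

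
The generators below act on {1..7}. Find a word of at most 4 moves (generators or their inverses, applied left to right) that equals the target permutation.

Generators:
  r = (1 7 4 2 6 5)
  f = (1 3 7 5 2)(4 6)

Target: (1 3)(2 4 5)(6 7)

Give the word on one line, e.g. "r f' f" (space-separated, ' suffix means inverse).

  after r: (1 7 4 2 6 5)
  after f': (1 3)(2 4 5)(6 7)

r f'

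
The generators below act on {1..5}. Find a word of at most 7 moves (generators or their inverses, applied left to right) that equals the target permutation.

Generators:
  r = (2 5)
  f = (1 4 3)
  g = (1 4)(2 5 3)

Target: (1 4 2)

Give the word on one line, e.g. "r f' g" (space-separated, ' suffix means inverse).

g' r f' g' r'

  after g': (1 4)(2 3 5)
  after r: (1 4)(2 3)
  after f': (2 4 3)
  after g': (1 4 5 2)
  after r': (1 4 2)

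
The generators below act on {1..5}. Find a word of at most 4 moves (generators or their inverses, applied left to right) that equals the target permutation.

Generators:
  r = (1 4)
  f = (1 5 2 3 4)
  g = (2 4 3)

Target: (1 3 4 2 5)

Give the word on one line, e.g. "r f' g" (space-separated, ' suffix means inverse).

  after f': (1 4 3 2 5)
  after g: (1 3 4 2 5)

f' g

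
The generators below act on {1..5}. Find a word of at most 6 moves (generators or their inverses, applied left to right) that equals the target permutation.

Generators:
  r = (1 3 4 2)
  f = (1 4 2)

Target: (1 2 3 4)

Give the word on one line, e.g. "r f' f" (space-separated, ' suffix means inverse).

  after r: (1 3 4 2)
  after f': (1 3)
  after r': (2 4 3)
  after r': (1 2 3 4)

r f' r' r'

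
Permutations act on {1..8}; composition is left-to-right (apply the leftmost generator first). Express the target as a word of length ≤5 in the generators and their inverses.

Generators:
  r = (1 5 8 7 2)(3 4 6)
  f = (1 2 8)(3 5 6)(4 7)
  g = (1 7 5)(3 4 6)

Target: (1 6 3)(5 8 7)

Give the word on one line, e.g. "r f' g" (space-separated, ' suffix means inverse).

  after g': (1 5 7)(3 6 4)
  after f: (1 6 7 2 8)(4 5)
  after f: (1 3 5 7 8 2)(4 6)
  after r': (1 6 3)(5 8 7)

g' f f r'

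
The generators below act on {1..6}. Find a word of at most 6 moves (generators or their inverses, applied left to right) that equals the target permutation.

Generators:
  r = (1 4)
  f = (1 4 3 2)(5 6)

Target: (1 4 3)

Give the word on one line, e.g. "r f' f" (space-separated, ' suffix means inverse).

  after f': (1 2 3 4)(5 6)
  after r': (1 2 3)(5 6)
  after f: (3 4)
  after r: (1 4 3)

f' r' f r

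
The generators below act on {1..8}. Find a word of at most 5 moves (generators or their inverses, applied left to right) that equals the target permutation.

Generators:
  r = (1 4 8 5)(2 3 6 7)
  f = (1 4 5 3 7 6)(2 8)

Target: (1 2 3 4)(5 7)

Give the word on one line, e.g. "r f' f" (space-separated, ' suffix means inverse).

  after r: (1 4 8 5)(2 3 6 7)
  after r: (1 8)(2 6)(3 7)(4 5)
  after r: (1 5 8 4)(2 7 6 3)
  after f: (1 3 8 5 2 6 7)
  after r': (1 2 3 4)(5 7)

r r r f r'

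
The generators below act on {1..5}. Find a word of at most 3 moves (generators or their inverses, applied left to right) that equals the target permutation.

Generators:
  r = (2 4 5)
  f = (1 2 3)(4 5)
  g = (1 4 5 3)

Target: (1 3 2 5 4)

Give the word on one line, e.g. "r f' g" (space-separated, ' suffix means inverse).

r' f f

  after r': (2 5 4)
  after f: (1 2 4 3)
  after f: (1 3 2 5 4)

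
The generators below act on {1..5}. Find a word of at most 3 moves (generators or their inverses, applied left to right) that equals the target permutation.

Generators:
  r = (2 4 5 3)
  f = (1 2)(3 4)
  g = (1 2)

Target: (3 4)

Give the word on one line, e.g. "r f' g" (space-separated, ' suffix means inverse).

  after f': (1 2)(3 4)
  after g: (3 4)

f' g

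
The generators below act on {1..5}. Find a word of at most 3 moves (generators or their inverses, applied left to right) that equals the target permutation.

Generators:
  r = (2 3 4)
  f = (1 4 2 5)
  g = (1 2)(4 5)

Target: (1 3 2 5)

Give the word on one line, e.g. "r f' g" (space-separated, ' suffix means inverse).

f r'

  after f: (1 4 2 5)
  after r': (1 3 2 5)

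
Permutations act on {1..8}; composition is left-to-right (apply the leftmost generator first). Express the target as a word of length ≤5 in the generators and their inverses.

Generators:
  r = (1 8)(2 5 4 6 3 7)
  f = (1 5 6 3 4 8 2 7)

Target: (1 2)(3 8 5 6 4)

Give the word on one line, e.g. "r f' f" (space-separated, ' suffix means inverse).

f' f' r' f'

  after f': (1 7 2 8 4 3 6 5)
  after f': (1 2 4 6)(3 5 7 8)
  after r': (1 7)(2 5 3)(6 8)
  after f': (1 2)(3 8 5 6 4)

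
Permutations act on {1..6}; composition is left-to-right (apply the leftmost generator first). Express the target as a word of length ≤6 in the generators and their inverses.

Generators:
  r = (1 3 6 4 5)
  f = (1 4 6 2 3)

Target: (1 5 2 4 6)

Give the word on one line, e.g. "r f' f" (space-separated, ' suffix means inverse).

f' r r f' r'

  after f': (1 3 2 6 4)
  after r: (1 6 5)(2 4 3)
  after r: (1 4 6)(2 5 3)
  after f': (2 5)(3 6)
  after r': (1 5 2 4 6)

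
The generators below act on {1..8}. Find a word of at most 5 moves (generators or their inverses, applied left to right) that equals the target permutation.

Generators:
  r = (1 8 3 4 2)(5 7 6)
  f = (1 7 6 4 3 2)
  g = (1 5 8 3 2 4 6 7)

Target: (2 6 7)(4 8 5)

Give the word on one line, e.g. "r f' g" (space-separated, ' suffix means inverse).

  after r: (1 8 3 4 2)(5 7 6)
  after g': (1 5 6)(2 7 4 3)
  after g': (2 6 7)(4 8 5)

r g' g'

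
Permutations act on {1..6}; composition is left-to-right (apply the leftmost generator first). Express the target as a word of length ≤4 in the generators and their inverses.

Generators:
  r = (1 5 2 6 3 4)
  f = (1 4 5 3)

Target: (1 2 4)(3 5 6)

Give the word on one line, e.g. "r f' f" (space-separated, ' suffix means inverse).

f' r' r' f

  after f': (1 3 5 4)
  after r': (1 6 2 5 3)
  after r': (1 2)(3 4)(5 6)
  after f: (1 2 4)(3 5 6)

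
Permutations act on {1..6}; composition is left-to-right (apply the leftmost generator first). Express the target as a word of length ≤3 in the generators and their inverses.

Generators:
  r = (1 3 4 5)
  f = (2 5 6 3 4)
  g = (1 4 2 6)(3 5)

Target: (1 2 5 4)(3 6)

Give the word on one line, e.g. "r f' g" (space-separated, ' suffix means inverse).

  after r': (1 5 4 3)
  after r': (1 4)(3 5)
  after f: (1 2 5 4)(3 6)

r' r' f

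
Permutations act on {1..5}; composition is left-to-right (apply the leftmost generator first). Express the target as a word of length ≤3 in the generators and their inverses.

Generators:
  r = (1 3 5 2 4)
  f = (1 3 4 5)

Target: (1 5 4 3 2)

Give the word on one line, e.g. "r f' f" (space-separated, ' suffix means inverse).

r r

  after r: (1 3 5 2 4)
  after r: (1 5 4 3 2)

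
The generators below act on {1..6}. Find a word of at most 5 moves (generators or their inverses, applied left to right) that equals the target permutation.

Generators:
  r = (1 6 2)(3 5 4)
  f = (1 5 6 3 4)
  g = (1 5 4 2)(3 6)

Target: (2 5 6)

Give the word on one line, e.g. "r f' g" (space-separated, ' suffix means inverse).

g f' r' f' g

  after g: (1 5 4 2)(3 6)
  after f': (2 4)(3 5)
  after r': (1 2 5 4 6)
  after f': (1 2)(3 6 4 5)
  after g: (2 5 6)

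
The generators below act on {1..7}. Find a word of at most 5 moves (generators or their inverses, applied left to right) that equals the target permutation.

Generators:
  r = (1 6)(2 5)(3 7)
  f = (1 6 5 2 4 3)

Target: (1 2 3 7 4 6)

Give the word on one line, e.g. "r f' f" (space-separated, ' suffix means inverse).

f f r f' r

  after f: (1 6 5 2 4 3)
  after f: (1 5 4)(2 3 6)
  after r: (1 2 7 3)(4 6 5)
  after f': (1 5 2 7 4)
  after r: (1 2 3 7 4 6)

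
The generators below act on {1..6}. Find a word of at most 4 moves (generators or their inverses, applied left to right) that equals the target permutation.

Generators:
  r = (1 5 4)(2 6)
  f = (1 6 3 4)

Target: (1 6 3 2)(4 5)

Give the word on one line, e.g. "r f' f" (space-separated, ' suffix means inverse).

  after r: (1 5 4)(2 6)
  after f': (1 5 3 6 2)
  after r': (2 4 5 3)
  after f: (1 6 3 2)(4 5)

r f' r' f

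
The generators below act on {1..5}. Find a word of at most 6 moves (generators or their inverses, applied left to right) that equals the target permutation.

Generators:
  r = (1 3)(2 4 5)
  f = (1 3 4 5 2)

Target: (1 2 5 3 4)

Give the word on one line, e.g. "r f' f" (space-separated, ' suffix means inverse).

  after f: (1 3 4 5 2)
  after r: (2 3 5 4)
  after f: (1 3 2 4)
  after r': (3 5 4)
  after f': (1 2 5 3 4)

f r f r' f'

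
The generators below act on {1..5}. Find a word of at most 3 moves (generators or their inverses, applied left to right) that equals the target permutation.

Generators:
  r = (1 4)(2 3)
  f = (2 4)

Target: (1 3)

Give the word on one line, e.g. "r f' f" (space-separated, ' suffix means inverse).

r' f' r'

  after r': (1 4)(2 3)
  after f': (1 2 3 4)
  after r': (1 3)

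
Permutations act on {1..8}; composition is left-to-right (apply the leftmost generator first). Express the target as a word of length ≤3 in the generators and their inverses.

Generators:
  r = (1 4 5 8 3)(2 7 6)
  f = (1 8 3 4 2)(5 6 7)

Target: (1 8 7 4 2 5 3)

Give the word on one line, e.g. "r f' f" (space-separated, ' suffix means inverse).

r' f'

  after r': (1 3 8 5 4)(2 6 7)
  after f': (1 8 7 4 2 5 3)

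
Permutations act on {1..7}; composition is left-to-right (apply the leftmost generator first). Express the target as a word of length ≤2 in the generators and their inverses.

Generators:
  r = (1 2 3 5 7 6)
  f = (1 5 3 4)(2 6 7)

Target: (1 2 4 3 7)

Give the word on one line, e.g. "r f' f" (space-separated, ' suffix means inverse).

  after r': (1 6 7 5 3 2)
  after f': (1 2 4 3 7)

r' f'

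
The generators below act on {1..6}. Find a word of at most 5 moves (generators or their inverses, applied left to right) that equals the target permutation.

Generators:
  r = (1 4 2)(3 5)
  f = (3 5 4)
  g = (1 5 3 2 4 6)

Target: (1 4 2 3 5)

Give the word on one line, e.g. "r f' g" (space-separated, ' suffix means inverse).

  after r': (1 2 4)(3 5)
  after f': (1 2 5 4)
  after r': (1 4 2 3 5)

r' f' r'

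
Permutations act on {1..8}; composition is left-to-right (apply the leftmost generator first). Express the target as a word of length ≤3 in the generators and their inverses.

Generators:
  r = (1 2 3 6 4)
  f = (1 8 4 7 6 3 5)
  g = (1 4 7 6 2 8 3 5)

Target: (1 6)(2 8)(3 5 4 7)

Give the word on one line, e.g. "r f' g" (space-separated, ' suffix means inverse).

g r'

  after g: (1 4 7 6 2 8 3 5)
  after r': (1 6)(2 8)(3 5 4 7)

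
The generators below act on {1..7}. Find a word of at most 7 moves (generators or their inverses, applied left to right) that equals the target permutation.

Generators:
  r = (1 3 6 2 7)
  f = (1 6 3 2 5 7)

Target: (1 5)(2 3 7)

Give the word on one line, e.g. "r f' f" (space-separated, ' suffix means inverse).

f r' f f r

  after f: (1 6 3 2 5 7)
  after r': (1 3 6)(2 5)
  after f: (1 2 7)
  after f: (1 5 7 6 3 2)
  after r: (1 5)(2 3 7)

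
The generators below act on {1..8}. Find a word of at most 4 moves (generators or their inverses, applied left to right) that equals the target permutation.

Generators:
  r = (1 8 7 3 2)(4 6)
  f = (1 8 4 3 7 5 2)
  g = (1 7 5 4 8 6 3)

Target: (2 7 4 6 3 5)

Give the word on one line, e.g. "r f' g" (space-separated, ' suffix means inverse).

r' f

  after r': (1 2 3 7 8)(4 6)
  after f: (2 7 4 6 3 5)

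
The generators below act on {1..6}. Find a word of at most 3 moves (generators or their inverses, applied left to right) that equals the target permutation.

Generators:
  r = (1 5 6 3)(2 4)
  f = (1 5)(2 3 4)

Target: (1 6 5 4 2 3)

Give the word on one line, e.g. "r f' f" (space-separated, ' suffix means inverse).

r r f

  after r: (1 5 6 3)(2 4)
  after r: (1 6)(3 5)
  after f: (1 6 5 4 2 3)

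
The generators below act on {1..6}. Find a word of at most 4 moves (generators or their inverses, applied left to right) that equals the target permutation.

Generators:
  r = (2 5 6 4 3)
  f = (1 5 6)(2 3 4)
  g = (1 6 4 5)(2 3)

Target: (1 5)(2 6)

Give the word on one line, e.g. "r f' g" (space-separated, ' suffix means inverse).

r f' f'

  after r: (2 5 6 4 3)
  after f': (1 6 3 4 2)
  after f': (1 5)(2 6)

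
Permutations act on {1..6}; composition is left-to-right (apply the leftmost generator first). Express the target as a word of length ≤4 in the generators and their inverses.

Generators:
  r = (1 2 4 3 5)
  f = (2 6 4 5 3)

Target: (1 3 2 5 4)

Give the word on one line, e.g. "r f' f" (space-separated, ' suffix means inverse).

  after r': (1 5 3 4 2)
  after r': (1 3 2 5 4)

r' r'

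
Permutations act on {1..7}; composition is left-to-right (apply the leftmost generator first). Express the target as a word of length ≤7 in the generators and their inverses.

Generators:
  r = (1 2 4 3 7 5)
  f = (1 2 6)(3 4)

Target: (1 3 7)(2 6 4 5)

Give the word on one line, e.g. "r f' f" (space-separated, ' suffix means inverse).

f r' r' r' r'

  after f: (1 2 6)(3 4)
  after r': (2 6 5 7 3)
  after r': (1 5 3)(2 6 7 4)
  after r': (1 7 2 6 3 5 4)
  after r': (1 3 7)(2 6 4 5)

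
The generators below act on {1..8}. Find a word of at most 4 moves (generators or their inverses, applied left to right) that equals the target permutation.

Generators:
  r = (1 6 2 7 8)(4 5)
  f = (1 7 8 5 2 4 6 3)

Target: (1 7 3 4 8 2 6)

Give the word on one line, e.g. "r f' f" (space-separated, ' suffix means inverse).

f r r f

  after f: (1 7 8 5 2 4 6 3)
  after r: (1 8 4 2 5 7)(3 6)
  after r: (2 4 7 6 3)(5 8)
  after f: (1 7 3 4 8 2 6)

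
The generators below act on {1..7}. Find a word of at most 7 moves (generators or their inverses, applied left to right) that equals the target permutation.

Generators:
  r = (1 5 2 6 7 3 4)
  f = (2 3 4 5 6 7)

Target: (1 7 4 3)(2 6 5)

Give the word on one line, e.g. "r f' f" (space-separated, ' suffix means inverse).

  after f': (2 7 6 5 4 3)
  after f': (2 6 4)(3 7 5)
  after r: (1 5 4 6)(2 7)
  after f: (1 6)(3 4 7)
  after r: (1 7 4 3)(2 6 5)

f' f' r f r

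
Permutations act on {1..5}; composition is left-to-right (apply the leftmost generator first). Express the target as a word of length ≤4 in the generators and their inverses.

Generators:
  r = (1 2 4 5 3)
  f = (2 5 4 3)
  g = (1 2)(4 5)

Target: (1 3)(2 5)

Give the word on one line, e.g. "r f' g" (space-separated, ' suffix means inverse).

f' g f' g

  after f': (2 3 4 5)
  after g: (1 2 3 5)
  after f': (1 3 2 4 5)
  after g: (1 3)(2 5)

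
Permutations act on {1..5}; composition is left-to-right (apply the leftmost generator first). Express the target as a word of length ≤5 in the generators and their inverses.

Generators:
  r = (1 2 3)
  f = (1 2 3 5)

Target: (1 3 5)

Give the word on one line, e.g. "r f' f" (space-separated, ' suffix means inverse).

f' r' f'

  after f': (1 5 3 2)
  after r': (1 5 2 3)
  after f': (1 3 5)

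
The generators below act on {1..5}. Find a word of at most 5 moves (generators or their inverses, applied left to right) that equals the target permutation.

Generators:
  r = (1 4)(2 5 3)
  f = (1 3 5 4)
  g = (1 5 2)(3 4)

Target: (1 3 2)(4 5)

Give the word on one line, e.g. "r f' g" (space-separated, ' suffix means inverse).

  after f: (1 3 5 4)
  after r': (1 5)(2 3)
  after f': (1 3 2)(4 5)

f r' f'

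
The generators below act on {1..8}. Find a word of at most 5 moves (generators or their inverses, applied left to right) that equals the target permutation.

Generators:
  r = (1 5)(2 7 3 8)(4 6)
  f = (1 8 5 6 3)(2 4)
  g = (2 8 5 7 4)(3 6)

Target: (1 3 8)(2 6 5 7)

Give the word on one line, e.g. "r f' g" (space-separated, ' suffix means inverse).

f' g r r g

  after f': (1 3 6 5 8)(2 4)
  after g: (1 6 7 4 8)
  after r: (1 4 2 7 6 3 8 5)
  after r: (1 6 8)(2 3)(4 7)
  after g: (1 3 8)(2 6 5 7)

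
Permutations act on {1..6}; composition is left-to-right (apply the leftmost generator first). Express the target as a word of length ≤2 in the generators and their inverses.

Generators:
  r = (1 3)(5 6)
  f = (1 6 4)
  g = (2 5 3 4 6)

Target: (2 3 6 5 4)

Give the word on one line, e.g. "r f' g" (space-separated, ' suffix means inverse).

  after g: (2 5 3 4 6)
  after g: (2 3 6 5 4)

g g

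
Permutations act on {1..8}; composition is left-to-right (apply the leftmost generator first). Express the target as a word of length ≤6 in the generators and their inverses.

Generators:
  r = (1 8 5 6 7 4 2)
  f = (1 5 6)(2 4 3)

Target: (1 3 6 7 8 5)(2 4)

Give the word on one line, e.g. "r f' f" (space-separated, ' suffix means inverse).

r' f r f'

  after r': (1 2 4 7 6 5 8)
  after f: (1 4 7)(2 3)(5 8)
  after r: (1 2 3)(6 7 8)
  after f': (1 3 6 7 8 5)(2 4)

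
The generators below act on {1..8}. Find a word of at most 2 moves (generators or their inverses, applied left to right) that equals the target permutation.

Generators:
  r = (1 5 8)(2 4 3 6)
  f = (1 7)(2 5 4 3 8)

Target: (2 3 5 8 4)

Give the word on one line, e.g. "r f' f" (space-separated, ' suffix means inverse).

f' f'

  after f': (1 7)(2 8 3 4 5)
  after f': (2 3 5 8 4)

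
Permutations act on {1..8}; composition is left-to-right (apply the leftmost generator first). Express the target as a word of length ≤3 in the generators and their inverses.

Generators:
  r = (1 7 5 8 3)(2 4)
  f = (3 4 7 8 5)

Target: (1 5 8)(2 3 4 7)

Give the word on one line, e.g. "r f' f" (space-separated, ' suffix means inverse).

  after f': (3 5 8 7 4)
  after r': (1 3 7 2 4 8)
  after f': (1 5 8)(2 3 4 7)

f' r' f'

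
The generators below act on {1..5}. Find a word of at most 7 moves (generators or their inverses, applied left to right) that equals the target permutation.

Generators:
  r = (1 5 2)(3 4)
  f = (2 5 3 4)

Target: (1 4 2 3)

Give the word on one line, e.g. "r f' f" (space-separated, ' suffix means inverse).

r f r' r' f

  after r: (1 5 2)(3 4)
  after f: (1 3 2)
  after r': (1 4 3 5)
  after r': (1 3)(2 5)
  after f: (1 4 2 3)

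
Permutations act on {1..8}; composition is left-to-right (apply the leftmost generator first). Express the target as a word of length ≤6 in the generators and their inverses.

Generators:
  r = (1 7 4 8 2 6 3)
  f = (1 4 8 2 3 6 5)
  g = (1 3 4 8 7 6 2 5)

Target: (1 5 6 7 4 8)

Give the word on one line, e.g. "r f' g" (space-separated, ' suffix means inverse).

g g f' g'

  after g: (1 3 4 8 7 6 2 5)
  after g: (1 4 7 2)(3 8 6 5)
  after f': (2 5)(3 4 7 8)
  after g': (1 5 6 7 4 8)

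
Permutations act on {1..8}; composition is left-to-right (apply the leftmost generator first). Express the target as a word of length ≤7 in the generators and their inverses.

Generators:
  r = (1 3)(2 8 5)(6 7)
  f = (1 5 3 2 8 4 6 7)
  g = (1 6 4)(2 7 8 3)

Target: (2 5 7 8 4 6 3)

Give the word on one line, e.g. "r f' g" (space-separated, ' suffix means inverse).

r r f f r'

  after r: (1 3)(2 8 5)(6 7)
  after r: (2 5 8)
  after f: (1 5 4 6 7)(2 3)
  after f: (1 3 8 4 7 5 6)
  after r': (2 5 7 8 4 6 3)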